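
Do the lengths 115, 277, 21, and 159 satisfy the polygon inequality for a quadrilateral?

Yes

A quadrilateral exists iff every side is shorter than the sum of the others — equivalently, the longest side is less than the sum of the rest.
Longest side 277 < 295 (sum of the remaining 3), so yes.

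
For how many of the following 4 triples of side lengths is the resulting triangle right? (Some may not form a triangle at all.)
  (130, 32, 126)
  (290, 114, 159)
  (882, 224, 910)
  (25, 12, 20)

2

(130,32,126): 32²+126² = 16900 = 130² → right
(290,114,159): 114+159 ≤ 290, not a triangle
(882,224,910): 224²+882² = 828100 = 910² → right
(25,12,20): 12²+20² = 544 < 625 = 25² → obtuse
2 of the 4 are right.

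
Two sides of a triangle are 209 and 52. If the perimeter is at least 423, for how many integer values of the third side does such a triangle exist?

99

Triangle inequality: 157 < x < 261. Perimeter ≥ 423 gives x ≥ 423 − 209 − 52 = 162.
So 162 ≤ x < 261; integers 162 through 260: 99 values.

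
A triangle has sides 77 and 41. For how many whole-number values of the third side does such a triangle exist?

81

The third side lies in the open interval (36, 118).
Integers from 37 to 117 inclusive: 117 − 37 + 1 = 81.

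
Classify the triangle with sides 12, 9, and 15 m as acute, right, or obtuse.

Compare the square of the longest side to the sum of squares of the other two: 9² + 12² = 225 = 15².

right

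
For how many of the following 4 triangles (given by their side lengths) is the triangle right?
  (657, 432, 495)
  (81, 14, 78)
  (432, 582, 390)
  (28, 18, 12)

2

(657,432,495): 432²+495² = 431649 = 657² → right
(81,14,78): 14²+78² = 6280 < 6561 = 81² → obtuse
(432,582,390): 390²+432² = 338724 = 582² → right
(28,18,12): 12²+18² = 468 < 784 = 28² → obtuse
2 of the 4 are right.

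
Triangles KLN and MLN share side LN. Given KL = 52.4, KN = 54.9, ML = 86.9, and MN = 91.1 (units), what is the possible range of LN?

4.2 < LN < 107.3

From triangle KLN: |52.4 − 54.9| < LN < 52.4 + 54.9, i.e. 2.5 < LN < 107.3.
From triangle MLN: 4.2 < LN < 178.0.
Both must hold, so LN lies in the intersection.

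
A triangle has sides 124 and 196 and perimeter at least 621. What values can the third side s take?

301 ≤ s < 320

Triangle inequality alone gives 72 < s < 320.
The perimeter condition gives s ≥ 621 − 124 − 196 = 301.
Intersecting the two: 301 ≤ s < 320.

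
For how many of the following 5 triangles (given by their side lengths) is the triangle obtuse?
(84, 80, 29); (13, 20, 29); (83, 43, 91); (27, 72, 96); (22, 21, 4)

3

(84,80,29): 29²+80² = 7241 > 7056 = 84² → acute
(13,20,29): 13²+20² = 569 < 841 = 29² → obtuse
(83,43,91): 43²+83² = 8738 > 8281 = 91² → acute
(27,72,96): 27²+72² = 5913 < 9216 = 96² → obtuse
(22,21,4): 4²+21² = 457 < 484 = 22² → obtuse
3 of the 5 are obtuse.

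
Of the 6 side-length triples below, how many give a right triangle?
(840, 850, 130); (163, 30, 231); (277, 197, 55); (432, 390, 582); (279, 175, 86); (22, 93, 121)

(840,850,130): 130²+840² = 722500 = 850² → right
(163,30,231): 30+163 ≤ 231, not a triangle
(277,197,55): 55+197 ≤ 277, not a triangle
(432,390,582): 390²+432² = 338724 = 582² → right
(279,175,86): 86+175 ≤ 279, not a triangle
(22,93,121): 22+93 ≤ 121, not a triangle
2 of the 6 are right.

2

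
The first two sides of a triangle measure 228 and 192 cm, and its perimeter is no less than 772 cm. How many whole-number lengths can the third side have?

68

Triangle inequality: 36 < x < 420. Perimeter ≥ 772 gives x ≥ 772 − 228 − 192 = 352.
So 352 ≤ x < 420; integers 352 through 419: 68 values.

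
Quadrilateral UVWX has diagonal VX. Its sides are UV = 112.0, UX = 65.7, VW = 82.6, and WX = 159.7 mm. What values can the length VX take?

77.1 < VX < 177.7

From triangle UVX: |112.0 − 65.7| < VX < 112.0 + 65.7, i.e. 46.3 < VX < 177.7.
From triangle WVX: 77.1 < VX < 242.3.
Both must hold, so VX lies in the intersection.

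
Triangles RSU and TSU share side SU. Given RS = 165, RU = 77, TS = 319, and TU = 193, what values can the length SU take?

126 < SU < 242

From triangle RSU: |165 − 77| < SU < 165 + 77, i.e. 88 < SU < 242.
From triangle TSU: 126 < SU < 512.
Both must hold, so SU lies in the intersection.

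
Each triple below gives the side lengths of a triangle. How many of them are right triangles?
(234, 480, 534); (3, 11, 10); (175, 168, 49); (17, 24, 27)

(234,480,534): 234²+480² = 285156 = 534² → right
(3,11,10): 3²+10² = 109 < 121 = 11² → obtuse
(175,168,49): 49²+168² = 30625 = 175² → right
(17,24,27): 17²+24² = 865 > 729 = 27² → acute
2 of the 4 are right.

2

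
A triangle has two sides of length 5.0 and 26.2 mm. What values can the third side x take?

21.2 < x < 31.2

By the triangle inequality, x must be less than 5.0 + 26.2 = 31.2 and greater than |5.0 − 26.2| = 21.2.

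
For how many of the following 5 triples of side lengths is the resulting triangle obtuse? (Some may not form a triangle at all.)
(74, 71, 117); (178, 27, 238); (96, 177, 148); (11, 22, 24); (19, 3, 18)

(74,71,117): 71²+74² = 10517 < 13689 = 117² → obtuse
(178,27,238): 27+178 ≤ 238, not a triangle
(96,177,148): 96²+148² = 31120 < 31329 = 177² → obtuse
(11,22,24): 11²+22² = 605 > 576 = 24² → acute
(19,3,18): 3²+18² = 333 < 361 = 19² → obtuse
3 of the 5 are obtuse.

3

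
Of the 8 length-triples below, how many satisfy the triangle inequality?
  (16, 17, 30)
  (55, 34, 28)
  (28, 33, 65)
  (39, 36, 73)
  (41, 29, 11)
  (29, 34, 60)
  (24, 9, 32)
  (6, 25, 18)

(16,17,30): 16+17 > 30 → valid
(28,34,55): 28+34 > 55 → valid
(28,33,65): 28+33 ≤ 65 → not valid
(36,39,73): 36+39 > 73 → valid
(11,29,41): 11+29 ≤ 41 → not valid
(29,34,60): 29+34 > 60 → valid
(9,24,32): 9+24 > 32 → valid
(6,18,25): 6+18 ≤ 25 → not valid
5 of the 8 triples form a triangle.

5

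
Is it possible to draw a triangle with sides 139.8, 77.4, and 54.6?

The longest side is 139.8, but the other two sum to only 132.0.
132.0 < 139.8, so the triangle inequality fails.

No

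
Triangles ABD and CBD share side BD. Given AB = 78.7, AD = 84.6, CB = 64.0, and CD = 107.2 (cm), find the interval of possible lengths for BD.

From triangle ABD: |78.7 − 84.6| < BD < 78.7 + 84.6, i.e. 5.9 < BD < 163.3.
From triangle CBD: 43.2 < BD < 171.2.
Both must hold, so BD lies in the intersection.

43.2 < BD < 163.3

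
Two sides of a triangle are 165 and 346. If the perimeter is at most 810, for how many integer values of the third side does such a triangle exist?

118

Triangle inequality: 181 < x < 511. Perimeter ≤ 810 gives x ≤ 810 − 165 − 346 = 299.
So 181 < x ≤ 299; integers 182 through 299: 118 values.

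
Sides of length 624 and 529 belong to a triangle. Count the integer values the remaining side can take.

The third side lies in the open interval (95, 1153).
Integers from 96 to 1152 inclusive: 1152 − 96 + 1 = 1057.

1057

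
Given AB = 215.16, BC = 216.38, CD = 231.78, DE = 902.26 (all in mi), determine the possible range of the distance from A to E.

The maximum is all hops collinear in one direction: 215.16 + 216.38 + 231.78 + 902.26 = 1565.58.
The longest hop is 902.26; the others sum to 663.32. Folding the others back against it leaves at least 902.26 − 663.32 = 238.94.

238.94 ≤ AE ≤ 1565.58 mi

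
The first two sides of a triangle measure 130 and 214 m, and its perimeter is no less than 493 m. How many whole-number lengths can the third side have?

195

Triangle inequality: 84 < x < 344. Perimeter ≥ 493 gives x ≥ 493 − 130 − 214 = 149.
So 149 ≤ x < 344; integers 149 through 343: 195 values.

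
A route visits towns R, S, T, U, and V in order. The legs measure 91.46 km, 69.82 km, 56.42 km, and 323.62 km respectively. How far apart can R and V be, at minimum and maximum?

The maximum is all hops collinear in one direction: 91.46 + 69.82 + 56.42 + 323.62 = 541.32.
The longest hop is 323.62; the others sum to 217.70. Folding the others back against it leaves at least 323.62 − 217.70 = 105.92.

105.92 ≤ RV ≤ 541.32 km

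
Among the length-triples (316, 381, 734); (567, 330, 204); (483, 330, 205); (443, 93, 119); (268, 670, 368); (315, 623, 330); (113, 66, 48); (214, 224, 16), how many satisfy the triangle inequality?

(316,381,734): 316+381 ≤ 734 → not valid
(204,330,567): 204+330 ≤ 567 → not valid
(205,330,483): 205+330 > 483 → valid
(93,119,443): 93+119 ≤ 443 → not valid
(268,368,670): 268+368 ≤ 670 → not valid
(315,330,623): 315+330 > 623 → valid
(48,66,113): 48+66 > 113 → valid
(16,214,224): 16+214 > 224 → valid
4 of the 8 triples form a triangle.

4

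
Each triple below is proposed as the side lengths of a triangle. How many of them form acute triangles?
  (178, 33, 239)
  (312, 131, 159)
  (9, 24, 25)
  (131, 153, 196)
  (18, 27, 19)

2

(178,33,239): 33+178 ≤ 239, not a triangle
(312,131,159): 131+159 ≤ 312, not a triangle
(9,24,25): 9²+24² = 657 > 625 = 25² → acute
(131,153,196): 131²+153² = 40570 > 38416 = 196² → acute
(18,27,19): 18²+19² = 685 < 729 = 27² → obtuse
2 of the 5 are acute.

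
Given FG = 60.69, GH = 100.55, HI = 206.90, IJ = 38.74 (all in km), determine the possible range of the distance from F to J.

6.92 ≤ FJ ≤ 406.88 km

The maximum is all hops collinear in one direction: 60.69 + 100.55 + 206.90 + 38.74 = 406.88.
The longest hop is 206.90; the others sum to 199.98. Folding the others back against it leaves at least 206.90 − 199.98 = 6.92.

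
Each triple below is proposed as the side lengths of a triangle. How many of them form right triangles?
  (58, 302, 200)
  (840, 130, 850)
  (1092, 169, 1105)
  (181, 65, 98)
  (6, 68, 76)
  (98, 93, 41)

(58,302,200): 58+200 ≤ 302, not a triangle
(840,130,850): 130²+840² = 722500 = 850² → right
(1092,169,1105): 169²+1092² = 1221025 = 1105² → right
(181,65,98): 65+98 ≤ 181, not a triangle
(6,68,76): 6+68 ≤ 76, not a triangle
(98,93,41): 41²+93² = 10330 > 9604 = 98² → acute
2 of the 6 are right.

2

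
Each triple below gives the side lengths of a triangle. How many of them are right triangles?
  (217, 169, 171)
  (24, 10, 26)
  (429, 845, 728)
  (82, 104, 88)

(217,169,171): 169²+171² = 57802 > 47089 = 217² → acute
(24,10,26): 10²+24² = 676 = 26² → right
(429,845,728): 429²+728² = 714025 = 845² → right
(82,104,88): 82²+88² = 14468 > 10816 = 104² → acute
2 of the 4 are right.

2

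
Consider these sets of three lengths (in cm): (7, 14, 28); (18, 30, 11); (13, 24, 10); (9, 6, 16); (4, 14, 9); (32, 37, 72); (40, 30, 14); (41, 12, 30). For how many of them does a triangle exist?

(7,14,28): 7+14 ≤ 28 → not valid
(11,18,30): 11+18 ≤ 30 → not valid
(10,13,24): 10+13 ≤ 24 → not valid
(6,9,16): 6+9 ≤ 16 → not valid
(4,9,14): 4+9 ≤ 14 → not valid
(32,37,72): 32+37 ≤ 72 → not valid
(14,30,40): 14+30 > 40 → valid
(12,30,41): 12+30 > 41 → valid
2 of the 8 triples form a triangle.

2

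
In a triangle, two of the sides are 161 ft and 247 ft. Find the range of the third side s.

86 < s < 408

By the triangle inequality, s must be less than 161 + 247 = 408 and greater than |161 − 247| = 86.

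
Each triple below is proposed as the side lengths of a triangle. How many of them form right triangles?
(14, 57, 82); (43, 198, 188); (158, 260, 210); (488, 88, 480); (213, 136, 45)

1

(14,57,82): 14+57 ≤ 82, not a triangle
(43,198,188): 43²+188² = 37193 < 39204 = 198² → obtuse
(158,260,210): 158²+210² = 69064 > 67600 = 260² → acute
(488,88,480): 88²+480² = 238144 = 488² → right
(213,136,45): 45+136 ≤ 213, not a triangle
1 of the 5 is right.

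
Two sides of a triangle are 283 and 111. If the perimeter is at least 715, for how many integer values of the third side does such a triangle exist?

Triangle inequality: 172 < x < 394. Perimeter ≥ 715 gives x ≥ 715 − 283 − 111 = 321.
So 321 ≤ x < 394; integers 321 through 393: 73 values.

73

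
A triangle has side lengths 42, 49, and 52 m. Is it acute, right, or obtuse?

Compare the square of the longest side to the sum of squares of the other two: 42² + 49² = 4165 > 2704 = 52².

acute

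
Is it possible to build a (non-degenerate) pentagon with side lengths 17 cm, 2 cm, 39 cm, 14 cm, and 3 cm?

No

For a pentagon, each side must be shorter than the sum of the others.
Here the longest side is 39, but the remaining 4 sides sum to only 36.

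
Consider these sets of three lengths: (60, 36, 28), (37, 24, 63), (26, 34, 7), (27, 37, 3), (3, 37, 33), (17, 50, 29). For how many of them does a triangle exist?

(28,36,60): 28+36 > 60 → valid
(24,37,63): 24+37 ≤ 63 → not valid
(7,26,34): 7+26 ≤ 34 → not valid
(3,27,37): 3+27 ≤ 37 → not valid
(3,33,37): 3+33 ≤ 37 → not valid
(17,29,50): 17+29 ≤ 50 → not valid
1 of the 6 triples forms a triangle.

1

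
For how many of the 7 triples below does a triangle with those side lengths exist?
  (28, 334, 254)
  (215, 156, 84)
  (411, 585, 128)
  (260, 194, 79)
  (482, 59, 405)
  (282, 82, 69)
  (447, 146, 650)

(28,254,334): 28+254 ≤ 334 → not valid
(84,156,215): 84+156 > 215 → valid
(128,411,585): 128+411 ≤ 585 → not valid
(79,194,260): 79+194 > 260 → valid
(59,405,482): 59+405 ≤ 482 → not valid
(69,82,282): 69+82 ≤ 282 → not valid
(146,447,650): 146+447 ≤ 650 → not valid
2 of the 7 triples form a triangle.

2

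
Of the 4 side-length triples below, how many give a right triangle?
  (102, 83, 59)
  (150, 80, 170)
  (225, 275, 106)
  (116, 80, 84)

2

(102,83,59): 59²+83² = 10370 < 10404 = 102² → obtuse
(150,80,170): 80²+150² = 28900 = 170² → right
(225,275,106): 106²+225² = 61861 < 75625 = 275² → obtuse
(116,80,84): 80²+84² = 13456 = 116² → right
2 of the 4 are right.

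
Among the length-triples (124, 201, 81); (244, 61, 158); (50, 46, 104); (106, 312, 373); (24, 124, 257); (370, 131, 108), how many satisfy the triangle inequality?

(81,124,201): 81+124 > 201 → valid
(61,158,244): 61+158 ≤ 244 → not valid
(46,50,104): 46+50 ≤ 104 → not valid
(106,312,373): 106+312 > 373 → valid
(24,124,257): 24+124 ≤ 257 → not valid
(108,131,370): 108+131 ≤ 370 → not valid
2 of the 6 triples form a triangle.

2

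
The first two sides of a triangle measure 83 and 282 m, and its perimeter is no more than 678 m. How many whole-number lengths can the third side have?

114

Triangle inequality: 199 < x < 365. Perimeter ≤ 678 gives x ≤ 678 − 83 − 282 = 313.
So 199 < x ≤ 313; integers 200 through 313: 114 values.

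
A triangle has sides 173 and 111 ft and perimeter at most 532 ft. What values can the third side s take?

Triangle inequality alone gives 62 < s < 284.
The perimeter condition gives s ≤ 532 − 173 − 111 = 248.
Intersecting the two: 62 < s ≤ 248.

62 < s ≤ 248 ft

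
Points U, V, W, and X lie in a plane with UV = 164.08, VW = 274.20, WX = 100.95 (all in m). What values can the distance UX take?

9.17 ≤ UX ≤ 539.23 m

The maximum is all hops collinear in one direction: 164.08 + 274.20 + 100.95 = 539.23.
The longest hop is 274.20; the others sum to 265.03. Folding the others back against it leaves at least 274.20 − 265.03 = 9.17.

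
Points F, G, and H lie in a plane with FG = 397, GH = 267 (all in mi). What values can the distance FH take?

130 ≤ FH ≤ 664 mi

By the triangle inequality, |397 − 267| ≤ FH ≤ 397 + 267.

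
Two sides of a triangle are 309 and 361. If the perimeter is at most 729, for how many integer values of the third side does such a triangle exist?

7

Triangle inequality: 52 < x < 670. Perimeter ≤ 729 gives x ≤ 729 − 309 − 361 = 59.
So 52 < x ≤ 59; integers 53 through 59: 7 values.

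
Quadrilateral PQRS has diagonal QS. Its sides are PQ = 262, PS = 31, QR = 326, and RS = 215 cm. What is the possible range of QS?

231 < QS < 293

From triangle PQS: |262 − 31| < QS < 262 + 31, i.e. 231 < QS < 293.
From triangle RQS: 111 < QS < 541.
Both must hold, so QS lies in the intersection.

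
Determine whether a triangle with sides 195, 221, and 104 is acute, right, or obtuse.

right

Compare the square of the longest side to the sum of squares of the other two: 104² + 195² = 48841 = 221².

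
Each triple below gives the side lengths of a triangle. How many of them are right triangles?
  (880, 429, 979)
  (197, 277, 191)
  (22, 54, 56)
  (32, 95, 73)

1

(880,429,979): 429²+880² = 958441 = 979² → right
(197,277,191): 191²+197² = 75290 < 76729 = 277² → obtuse
(22,54,56): 22²+54² = 3400 > 3136 = 56² → acute
(32,95,73): 32²+73² = 6353 < 9025 = 95² → obtuse
1 of the 4 is right.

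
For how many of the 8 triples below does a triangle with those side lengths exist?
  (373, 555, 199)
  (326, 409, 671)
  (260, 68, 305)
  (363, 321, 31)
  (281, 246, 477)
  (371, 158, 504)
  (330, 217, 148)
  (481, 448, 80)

7

(199,373,555): 199+373 > 555 → valid
(326,409,671): 326+409 > 671 → valid
(68,260,305): 68+260 > 305 → valid
(31,321,363): 31+321 ≤ 363 → not valid
(246,281,477): 246+281 > 477 → valid
(158,371,504): 158+371 > 504 → valid
(148,217,330): 148+217 > 330 → valid
(80,448,481): 80+448 > 481 → valid
7 of the 8 triples form a triangle.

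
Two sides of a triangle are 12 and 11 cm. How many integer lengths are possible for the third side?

The third side lies in the open interval (1, 23).
Integers from 2 to 22 inclusive: 22 − 2 + 1 = 21.

21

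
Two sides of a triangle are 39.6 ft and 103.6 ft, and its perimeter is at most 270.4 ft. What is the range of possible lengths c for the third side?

64.0 < c ≤ 127.2

Triangle inequality alone gives 64.0 < c < 143.2.
The perimeter condition gives c ≤ 270.4 − 39.6 − 103.6 = 127.2.
Intersecting the two: 64.0 < c ≤ 127.2.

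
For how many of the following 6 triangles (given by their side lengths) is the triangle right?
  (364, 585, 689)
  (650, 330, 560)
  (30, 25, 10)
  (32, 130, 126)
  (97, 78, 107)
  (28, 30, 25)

3

(364,585,689): 364²+585² = 474721 = 689² → right
(650,330,560): 330²+560² = 422500 = 650² → right
(30,25,10): 10²+25² = 725 < 900 = 30² → obtuse
(32,130,126): 32²+126² = 16900 = 130² → right
(97,78,107): 78²+97² = 15493 > 11449 = 107² → acute
(28,30,25): 25²+28² = 1409 > 900 = 30² → acute
3 of the 6 are right.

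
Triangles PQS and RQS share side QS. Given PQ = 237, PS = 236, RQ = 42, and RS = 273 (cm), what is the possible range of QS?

From triangle PQS: |237 − 236| < QS < 237 + 236, i.e. 1 < QS < 473.
From triangle RQS: 231 < QS < 315.
Both must hold, so QS lies in the intersection.

231 < QS < 315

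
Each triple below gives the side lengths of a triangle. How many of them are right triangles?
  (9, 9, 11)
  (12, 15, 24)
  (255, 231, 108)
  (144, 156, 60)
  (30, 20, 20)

(9,9,11): 9²+9² = 162 > 121 = 11² → acute
(12,15,24): 12²+15² = 369 < 576 = 24² → obtuse
(255,231,108): 108²+231² = 65025 = 255² → right
(144,156,60): 60²+144² = 24336 = 156² → right
(30,20,20): 20²+20² = 800 < 900 = 30² → obtuse
2 of the 5 are right.

2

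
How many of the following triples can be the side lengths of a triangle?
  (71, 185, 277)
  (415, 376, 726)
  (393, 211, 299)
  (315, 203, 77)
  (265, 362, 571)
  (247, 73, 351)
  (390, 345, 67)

(71,185,277): 71+185 ≤ 277 → not valid
(376,415,726): 376+415 > 726 → valid
(211,299,393): 211+299 > 393 → valid
(77,203,315): 77+203 ≤ 315 → not valid
(265,362,571): 265+362 > 571 → valid
(73,247,351): 73+247 ≤ 351 → not valid
(67,345,390): 67+345 > 390 → valid
4 of the 7 triples form a triangle.

4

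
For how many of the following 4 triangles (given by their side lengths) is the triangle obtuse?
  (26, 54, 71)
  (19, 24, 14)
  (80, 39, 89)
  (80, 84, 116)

(26,54,71): 26²+54² = 3592 < 5041 = 71² → obtuse
(19,24,14): 14²+19² = 557 < 576 = 24² → obtuse
(80,39,89): 39²+80² = 7921 = 89² → right
(80,84,116): 80²+84² = 13456 = 116² → right
2 of the 4 are obtuse.

2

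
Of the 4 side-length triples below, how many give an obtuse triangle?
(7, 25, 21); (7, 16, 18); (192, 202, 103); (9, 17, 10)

(7,25,21): 7²+21² = 490 < 625 = 25² → obtuse
(7,16,18): 7²+16² = 305 < 324 = 18² → obtuse
(192,202,103): 103²+192² = 47473 > 40804 = 202² → acute
(9,17,10): 9²+10² = 181 < 289 = 17² → obtuse
3 of the 4 are obtuse.

3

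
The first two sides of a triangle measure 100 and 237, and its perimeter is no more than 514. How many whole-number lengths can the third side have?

40

Triangle inequality: 137 < x < 337. Perimeter ≤ 514 gives x ≤ 514 − 100 − 237 = 177.
So 137 < x ≤ 177; integers 138 through 177: 40 values.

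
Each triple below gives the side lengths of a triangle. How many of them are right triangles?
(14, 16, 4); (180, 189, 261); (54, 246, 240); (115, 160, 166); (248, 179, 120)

(14,16,4): 4²+14² = 212 < 256 = 16² → obtuse
(180,189,261): 180²+189² = 68121 = 261² → right
(54,246,240): 54²+240² = 60516 = 246² → right
(115,160,166): 115²+160² = 38825 > 27556 = 166² → acute
(248,179,120): 120²+179² = 46441 < 61504 = 248² → obtuse
2 of the 5 are right.

2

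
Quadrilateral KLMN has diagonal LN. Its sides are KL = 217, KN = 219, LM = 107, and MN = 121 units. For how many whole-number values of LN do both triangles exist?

From triangle KLN: 2 < LN < 436.
From triangle MLN: 14 < LN < 228.
Intersection: 14 < LN < 228, so integers 15 through 227: 213 values.

213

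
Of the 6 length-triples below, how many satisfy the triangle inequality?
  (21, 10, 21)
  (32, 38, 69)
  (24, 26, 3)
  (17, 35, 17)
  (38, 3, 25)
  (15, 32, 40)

(10,21,21): 10+21 > 21 → valid
(32,38,69): 32+38 > 69 → valid
(3,24,26): 3+24 > 26 → valid
(17,17,35): 17+17 ≤ 35 → not valid
(3,25,38): 3+25 ≤ 38 → not valid
(15,32,40): 15+32 > 40 → valid
4 of the 6 triples form a triangle.

4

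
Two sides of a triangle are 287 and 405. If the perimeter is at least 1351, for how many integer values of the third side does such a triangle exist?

33

Triangle inequality: 118 < x < 692. Perimeter ≥ 1351 gives x ≥ 1351 − 287 − 405 = 659.
So 659 ≤ x < 692; integers 659 through 691: 33 values.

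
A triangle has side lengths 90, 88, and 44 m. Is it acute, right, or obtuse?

acute

Compare the square of the longest side to the sum of squares of the other two: 44² + 88² = 9680 > 8100 = 90².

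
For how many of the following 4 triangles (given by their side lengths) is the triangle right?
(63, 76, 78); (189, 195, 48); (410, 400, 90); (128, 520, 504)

(63,76,78): 63²+76² = 9745 > 6084 = 78² → acute
(189,195,48): 48²+189² = 38025 = 195² → right
(410,400,90): 90²+400² = 168100 = 410² → right
(128,520,504): 128²+504² = 270400 = 520² → right
3 of the 4 are right.

3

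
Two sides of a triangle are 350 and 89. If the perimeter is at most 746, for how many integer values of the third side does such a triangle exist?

46

Triangle inequality: 261 < x < 439. Perimeter ≤ 746 gives x ≤ 746 − 350 − 89 = 307.
So 261 < x ≤ 307; integers 262 through 307: 46 values.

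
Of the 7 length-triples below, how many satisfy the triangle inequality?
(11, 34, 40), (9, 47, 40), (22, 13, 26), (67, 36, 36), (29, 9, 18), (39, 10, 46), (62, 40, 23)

6

(11,34,40): 11+34 > 40 → valid
(9,40,47): 9+40 > 47 → valid
(13,22,26): 13+22 > 26 → valid
(36,36,67): 36+36 > 67 → valid
(9,18,29): 9+18 ≤ 29 → not valid
(10,39,46): 10+39 > 46 → valid
(23,40,62): 23+40 > 62 → valid
6 of the 7 triples form a triangle.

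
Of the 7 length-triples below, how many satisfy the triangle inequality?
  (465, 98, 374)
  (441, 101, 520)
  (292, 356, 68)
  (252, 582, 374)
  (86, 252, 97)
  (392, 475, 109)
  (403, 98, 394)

6

(98,374,465): 98+374 > 465 → valid
(101,441,520): 101+441 > 520 → valid
(68,292,356): 68+292 > 356 → valid
(252,374,582): 252+374 > 582 → valid
(86,97,252): 86+97 ≤ 252 → not valid
(109,392,475): 109+392 > 475 → valid
(98,394,403): 98+394 > 403 → valid
6 of the 7 triples form a triangle.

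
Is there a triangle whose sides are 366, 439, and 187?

Yes

The longest side is 439, and the other two sum to 553.
Since 553 > 439, the triangle inequality holds.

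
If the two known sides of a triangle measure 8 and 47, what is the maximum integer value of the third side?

The third side must be strictly less than 8 + 47 = 55.
The largest integer below 55 is 54.

54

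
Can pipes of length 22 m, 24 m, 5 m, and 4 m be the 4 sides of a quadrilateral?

A quadrilateral exists iff every side is shorter than the sum of the others — equivalently, the longest side is less than the sum of the rest.
Longest side 24 < 31 (sum of the remaining 3), so yes.

Yes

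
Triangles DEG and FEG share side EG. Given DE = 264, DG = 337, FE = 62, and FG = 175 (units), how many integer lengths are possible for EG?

123

From triangle DEG: 73 < EG < 601.
From triangle FEG: 113 < EG < 237.
Intersection: 113 < EG < 237, so integers 114 through 236: 123 values.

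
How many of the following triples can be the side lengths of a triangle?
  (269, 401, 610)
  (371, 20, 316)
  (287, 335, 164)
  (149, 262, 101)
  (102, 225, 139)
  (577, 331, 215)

(269,401,610): 269+401 > 610 → valid
(20,316,371): 20+316 ≤ 371 → not valid
(164,287,335): 164+287 > 335 → valid
(101,149,262): 101+149 ≤ 262 → not valid
(102,139,225): 102+139 > 225 → valid
(215,331,577): 215+331 ≤ 577 → not valid
3 of the 6 triples form a triangle.

3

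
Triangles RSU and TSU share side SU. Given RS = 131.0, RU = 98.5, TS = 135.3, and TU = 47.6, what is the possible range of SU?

87.7 < SU < 182.9

From triangle RSU: |131.0 − 98.5| < SU < 131.0 + 98.5, i.e. 32.5 < SU < 229.5.
From triangle TSU: 87.7 < SU < 182.9.
Both must hold, so SU lies in the intersection.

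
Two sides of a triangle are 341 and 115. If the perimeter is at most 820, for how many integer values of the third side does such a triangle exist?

138

Triangle inequality: 226 < x < 456. Perimeter ≤ 820 gives x ≤ 820 − 341 − 115 = 364.
So 226 < x ≤ 364; integers 227 through 364: 138 values.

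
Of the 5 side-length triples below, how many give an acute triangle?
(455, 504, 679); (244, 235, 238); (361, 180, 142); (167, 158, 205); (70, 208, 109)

2

(455,504,679): 455²+504² = 461041 = 679² → right
(244,235,238): 235²+238² = 111869 > 59536 = 244² → acute
(361,180,142): 142+180 ≤ 361, not a triangle
(167,158,205): 158²+167² = 52853 > 42025 = 205² → acute
(70,208,109): 70+109 ≤ 208, not a triangle
2 of the 5 are acute.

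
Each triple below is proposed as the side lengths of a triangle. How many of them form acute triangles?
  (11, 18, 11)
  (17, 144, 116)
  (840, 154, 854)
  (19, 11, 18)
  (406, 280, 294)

(11,18,11): 11²+11² = 242 < 324 = 18² → obtuse
(17,144,116): 17+116 ≤ 144, not a triangle
(840,154,854): 154²+840² = 729316 = 854² → right
(19,11,18): 11²+18² = 445 > 361 = 19² → acute
(406,280,294): 280²+294² = 164836 = 406² → right
1 of the 5 is acute.

1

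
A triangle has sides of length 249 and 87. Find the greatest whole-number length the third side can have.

The third side must be strictly less than 249 + 87 = 336.
The largest integer below 336 is 335.

335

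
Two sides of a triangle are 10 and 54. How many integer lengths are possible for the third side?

The third side lies in the open interval (44, 64).
Integers from 45 to 63 inclusive: 63 − 45 + 1 = 19.

19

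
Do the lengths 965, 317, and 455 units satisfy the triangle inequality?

No

The longest side is 965, but the other two sum to only 772.
772 < 965, so the triangle inequality fails.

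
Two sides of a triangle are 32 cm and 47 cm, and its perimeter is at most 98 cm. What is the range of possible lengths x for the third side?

Triangle inequality alone gives 15 < x < 79.
The perimeter condition gives x ≤ 98 − 32 − 47 = 19.
Intersecting the two: 15 < x ≤ 19.

15 < x ≤ 19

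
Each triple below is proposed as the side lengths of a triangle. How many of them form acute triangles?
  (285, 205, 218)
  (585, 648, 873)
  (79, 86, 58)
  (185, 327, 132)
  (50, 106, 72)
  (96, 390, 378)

(285,205,218): 205²+218² = 89549 > 81225 = 285² → acute
(585,648,873): 585²+648² = 762129 = 873² → right
(79,86,58): 58²+79² = 9605 > 7396 = 86² → acute
(185,327,132): 132+185 ≤ 327, not a triangle
(50,106,72): 50²+72² = 7684 < 11236 = 106² → obtuse
(96,390,378): 96²+378² = 152100 = 390² → right
2 of the 6 are acute.

2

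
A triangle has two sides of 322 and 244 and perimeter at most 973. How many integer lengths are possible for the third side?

Triangle inequality: 78 < x < 566. Perimeter ≤ 973 gives x ≤ 973 − 322 − 244 = 407.
So 78 < x ≤ 407; integers 79 through 407: 329 values.

329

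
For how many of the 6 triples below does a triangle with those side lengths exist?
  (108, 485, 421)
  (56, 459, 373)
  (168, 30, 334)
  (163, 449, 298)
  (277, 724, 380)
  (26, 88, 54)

2

(108,421,485): 108+421 > 485 → valid
(56,373,459): 56+373 ≤ 459 → not valid
(30,168,334): 30+168 ≤ 334 → not valid
(163,298,449): 163+298 > 449 → valid
(277,380,724): 277+380 ≤ 724 → not valid
(26,54,88): 26+54 ≤ 88 → not valid
2 of the 6 triples form a triangle.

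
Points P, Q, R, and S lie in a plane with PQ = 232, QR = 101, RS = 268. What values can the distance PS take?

The maximum is all hops collinear in one direction: 232 + 101 + 268 = 601.
The longest hop is 268; the others sum to 333. Since 268 ≤ 333, the path can fold back on itself completely, so the minimum distance is 0.

0 ≤ PS ≤ 601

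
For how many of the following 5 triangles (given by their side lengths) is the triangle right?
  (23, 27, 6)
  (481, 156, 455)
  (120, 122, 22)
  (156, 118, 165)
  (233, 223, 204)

2

(23,27,6): 6²+23² = 565 < 729 = 27² → obtuse
(481,156,455): 156²+455² = 231361 = 481² → right
(120,122,22): 22²+120² = 14884 = 122² → right
(156,118,165): 118²+156² = 38260 > 27225 = 165² → acute
(233,223,204): 204²+223² = 91345 > 54289 = 233² → acute
2 of the 5 are right.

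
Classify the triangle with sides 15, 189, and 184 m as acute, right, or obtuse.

Compare the square of the longest side to the sum of squares of the other two: 15² + 184² = 34081 < 35721 = 189².

obtuse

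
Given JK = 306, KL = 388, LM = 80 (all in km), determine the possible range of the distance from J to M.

2 ≤ JM ≤ 774 km

The maximum is all hops collinear in one direction: 306 + 388 + 80 = 774.
The longest hop is 388; the others sum to 386. Folding the others back against it leaves at least 388 − 386 = 2.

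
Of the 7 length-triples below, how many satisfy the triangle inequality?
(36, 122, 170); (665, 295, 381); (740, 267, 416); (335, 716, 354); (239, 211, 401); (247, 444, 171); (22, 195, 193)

(36,122,170): 36+122 ≤ 170 → not valid
(295,381,665): 295+381 > 665 → valid
(267,416,740): 267+416 ≤ 740 → not valid
(335,354,716): 335+354 ≤ 716 → not valid
(211,239,401): 211+239 > 401 → valid
(171,247,444): 171+247 ≤ 444 → not valid
(22,193,195): 22+193 > 195 → valid
3 of the 7 triples form a triangle.

3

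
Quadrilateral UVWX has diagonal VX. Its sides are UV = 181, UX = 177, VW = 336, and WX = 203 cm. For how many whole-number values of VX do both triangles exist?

From triangle UVX: 4 < VX < 358.
From triangle WVX: 133 < VX < 539.
Intersection: 133 < VX < 358, so integers 134 through 357: 224 values.

224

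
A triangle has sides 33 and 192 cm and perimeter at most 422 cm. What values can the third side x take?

Triangle inequality alone gives 159 < x < 225.
The perimeter condition gives x ≤ 422 − 33 − 192 = 197.
Intersecting the two: 159 < x ≤ 197.

159 < x ≤ 197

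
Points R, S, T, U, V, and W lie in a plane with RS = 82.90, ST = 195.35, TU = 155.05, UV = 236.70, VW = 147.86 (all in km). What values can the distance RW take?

The maximum is all hops collinear in one direction: 82.90 + 195.35 + 155.05 + 236.70 + 147.86 = 817.86.
The longest hop is 236.70; the others sum to 581.16. Since 236.70 ≤ 581.16, the path can fold back on itself completely, so the minimum distance is 0.

0 ≤ RW ≤ 817.86 km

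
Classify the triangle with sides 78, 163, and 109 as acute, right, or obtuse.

obtuse

Compare the square of the longest side to the sum of squares of the other two: 78² + 109² = 17965 < 26569 = 163².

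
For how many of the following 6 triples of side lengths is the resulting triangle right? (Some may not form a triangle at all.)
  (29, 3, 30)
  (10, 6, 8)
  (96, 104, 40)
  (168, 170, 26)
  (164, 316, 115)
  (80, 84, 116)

4

(29,3,30): 3²+29² = 850 < 900 = 30² → obtuse
(10,6,8): 6²+8² = 100 = 10² → right
(96,104,40): 40²+96² = 10816 = 104² → right
(168,170,26): 26²+168² = 28900 = 170² → right
(164,316,115): 115+164 ≤ 316, not a triangle
(80,84,116): 80²+84² = 13456 = 116² → right
4 of the 6 are right.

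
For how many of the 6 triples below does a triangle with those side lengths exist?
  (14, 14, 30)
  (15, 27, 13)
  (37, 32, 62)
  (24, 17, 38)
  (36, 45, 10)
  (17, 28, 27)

(14,14,30): 14+14 ≤ 30 → not valid
(13,15,27): 13+15 > 27 → valid
(32,37,62): 32+37 > 62 → valid
(17,24,38): 17+24 > 38 → valid
(10,36,45): 10+36 > 45 → valid
(17,27,28): 17+27 > 28 → valid
5 of the 6 triples form a triangle.

5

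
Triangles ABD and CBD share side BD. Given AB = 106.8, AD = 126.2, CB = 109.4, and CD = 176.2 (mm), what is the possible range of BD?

From triangle ABD: |106.8 − 126.2| < BD < 106.8 + 126.2, i.e. 19.4 < BD < 233.0.
From triangle CBD: 66.8 < BD < 285.6.
Both must hold, so BD lies in the intersection.

66.8 < BD < 233.0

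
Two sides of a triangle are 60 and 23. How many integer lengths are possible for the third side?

45

The third side lies in the open interval (37, 83).
Integers from 38 to 82 inclusive: 82 − 38 + 1 = 45.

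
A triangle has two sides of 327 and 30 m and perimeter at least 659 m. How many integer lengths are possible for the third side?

Triangle inequality: 297 < x < 357. Perimeter ≥ 659 gives x ≥ 659 − 327 − 30 = 302.
So 302 ≤ x < 357; integers 302 through 356: 55 values.

55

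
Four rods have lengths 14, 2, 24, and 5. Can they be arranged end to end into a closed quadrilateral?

No

For a quadrilateral, each side must be shorter than the sum of the others.
Here the longest side is 24, but the remaining 3 sides sum to only 21.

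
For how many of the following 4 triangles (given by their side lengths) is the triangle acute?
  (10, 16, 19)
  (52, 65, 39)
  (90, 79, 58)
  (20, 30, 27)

2

(10,16,19): 10²+16² = 356 < 361 = 19² → obtuse
(52,65,39): 39²+52² = 4225 = 65² → right
(90,79,58): 58²+79² = 9605 > 8100 = 90² → acute
(20,30,27): 20²+27² = 1129 > 900 = 30² → acute
2 of the 4 are acute.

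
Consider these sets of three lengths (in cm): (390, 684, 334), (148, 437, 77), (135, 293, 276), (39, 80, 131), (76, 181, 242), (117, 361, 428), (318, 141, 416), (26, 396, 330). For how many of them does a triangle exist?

(334,390,684): 334+390 > 684 → valid
(77,148,437): 77+148 ≤ 437 → not valid
(135,276,293): 135+276 > 293 → valid
(39,80,131): 39+80 ≤ 131 → not valid
(76,181,242): 76+181 > 242 → valid
(117,361,428): 117+361 > 428 → valid
(141,318,416): 141+318 > 416 → valid
(26,330,396): 26+330 ≤ 396 → not valid
5 of the 8 triples form a triangle.

5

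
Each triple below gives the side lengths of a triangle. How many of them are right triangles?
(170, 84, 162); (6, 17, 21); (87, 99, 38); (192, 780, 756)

1

(170,84,162): 84²+162² = 33300 > 28900 = 170² → acute
(6,17,21): 6²+17² = 325 < 441 = 21² → obtuse
(87,99,38): 38²+87² = 9013 < 9801 = 99² → obtuse
(192,780,756): 192²+756² = 608400 = 780² → right
1 of the 4 is right.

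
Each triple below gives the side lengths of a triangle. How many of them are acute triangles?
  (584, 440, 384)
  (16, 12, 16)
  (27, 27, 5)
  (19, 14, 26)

2

(584,440,384): 384²+440² = 341056 = 584² → right
(16,12,16): 12²+16² = 400 > 256 = 16² → acute
(27,27,5): 5²+27² = 754 > 729 = 27² → acute
(19,14,26): 14²+19² = 557 < 676 = 26² → obtuse
2 of the 4 are acute.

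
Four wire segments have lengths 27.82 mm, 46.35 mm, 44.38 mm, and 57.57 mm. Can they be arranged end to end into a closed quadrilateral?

A quadrilateral exists iff every side is shorter than the sum of the others — equivalently, the longest side is less than the sum of the rest.
Longest side 57.57 < 118.55 (sum of the remaining 3), so yes.

Yes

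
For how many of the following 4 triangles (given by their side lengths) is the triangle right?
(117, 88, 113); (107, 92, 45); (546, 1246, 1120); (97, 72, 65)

(117,88,113): 88²+113² = 20513 > 13689 = 117² → acute
(107,92,45): 45²+92² = 10489 < 11449 = 107² → obtuse
(546,1246,1120): 546²+1120² = 1552516 = 1246² → right
(97,72,65): 65²+72² = 9409 = 97² → right
2 of the 4 are right.

2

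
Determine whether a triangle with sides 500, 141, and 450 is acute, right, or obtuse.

obtuse

Compare the square of the longest side to the sum of squares of the other two: 141² + 450² = 222381 < 250000 = 500².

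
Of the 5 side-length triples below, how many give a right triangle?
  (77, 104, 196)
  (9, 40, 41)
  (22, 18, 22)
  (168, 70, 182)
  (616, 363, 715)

(77,104,196): 77+104 ≤ 196, not a triangle
(9,40,41): 9²+40² = 1681 = 41² → right
(22,18,22): 18²+22² = 808 > 484 = 22² → acute
(168,70,182): 70²+168² = 33124 = 182² → right
(616,363,715): 363²+616² = 511225 = 715² → right
3 of the 5 are right.

3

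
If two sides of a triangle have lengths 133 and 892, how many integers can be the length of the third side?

265

The third side lies in the open interval (759, 1025).
Integers from 760 to 1024 inclusive: 1024 − 760 + 1 = 265.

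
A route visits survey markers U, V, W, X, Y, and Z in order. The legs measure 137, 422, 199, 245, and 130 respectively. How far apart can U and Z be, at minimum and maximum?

The maximum is all hops collinear in one direction: 137 + 422 + 199 + 245 + 130 = 1133.
The longest hop is 422; the others sum to 711. Since 422 ≤ 711, the path can fold back on itself completely, so the minimum distance is 0.

0 ≤ UZ ≤ 1133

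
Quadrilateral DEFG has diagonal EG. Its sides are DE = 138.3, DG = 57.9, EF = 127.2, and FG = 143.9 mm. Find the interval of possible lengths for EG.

80.4 < EG < 196.2

From triangle DEG: |138.3 − 57.9| < EG < 138.3 + 57.9, i.e. 80.4 < EG < 196.2.
From triangle FEG: 16.7 < EG < 271.1.
Both must hold, so EG lies in the intersection.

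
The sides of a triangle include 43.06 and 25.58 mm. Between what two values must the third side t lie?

17.48 < t < 68.64 (mm)

By the triangle inequality, t must be less than 43.06 + 25.58 = 68.64 and greater than |43.06 − 25.58| = 17.48.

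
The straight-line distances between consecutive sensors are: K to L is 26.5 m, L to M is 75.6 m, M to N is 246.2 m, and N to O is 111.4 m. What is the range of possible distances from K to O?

32.7 ≤ KO ≤ 459.7 m

The maximum is all hops collinear in one direction: 26.5 + 75.6 + 246.2 + 111.4 = 459.7.
The longest hop is 246.2; the others sum to 213.5. Folding the others back against it leaves at least 246.2 − 213.5 = 32.7.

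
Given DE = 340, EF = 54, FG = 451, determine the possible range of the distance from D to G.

57 ≤ DG ≤ 845

The maximum is all hops collinear in one direction: 340 + 54 + 451 = 845.
The longest hop is 451; the others sum to 394. Folding the others back against it leaves at least 451 − 394 = 57.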